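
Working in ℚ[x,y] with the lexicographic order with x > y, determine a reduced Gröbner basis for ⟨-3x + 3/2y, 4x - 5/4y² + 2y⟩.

G = {x - ½y, y² - 16/5y}

Buchberger's algorithm terminates because the ascending chain of leading-term ideals stabilizes.

f_1 = -3x + 3/2y, LT = x.
f_2 = 4x - 5/4y² + 2y, LT = x.

S(f_1,f_2): lcm = x. S = 5/16y² - y.
  leading term y²: no divisor's leading term divides it; move 5/16y² to the remainder.
  leading term y: no divisor's leading term divides it; move -y to the remainder.
  remainder 5/16y² - y ≠ 0; add g_3 = 5/16y² - y to the basis.

The other S-polynomials (S(f_1,g_3), S(f_2,g_3)) all reduce to 0 modulo the current basis, so we have a Gröbner basis.
Inter-reduce: drop elements whose leading term is divisible by another's, tail-reduce, and make monic.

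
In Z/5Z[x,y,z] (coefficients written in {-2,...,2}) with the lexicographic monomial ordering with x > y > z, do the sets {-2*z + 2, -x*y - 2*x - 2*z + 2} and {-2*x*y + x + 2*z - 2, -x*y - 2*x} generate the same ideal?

Yes, the ideals are equal.

Two ideals are equal iff their reduced Gröbner bases coincide (the reduced basis is unique for a fixed ordering).
Buchberger on the first generating set:
f_1 = -2*z + 2, LT = z.
f_2 = -x*y - 2*x - 2*z + 2, LT = x*y.

S(f_1,f_2): leading monomials are coprime, so the S-polynomial reduces to 0 (Buchberger's first criterion).
Every S-polynomial of the final basis reduces to 0, so we have a Gröbner basis.
Inter-reduce: drop elements whose leading term is divisible by another's, tail-reduce, and make monic.
Reduced Gröbner basis: {x*y + 2*x, z - 1}.

Buchberger on the second generating set:
h_1 = -2*x*y + x + 2*z - 2, LT = x*y.
h_2 = -x*y - 2*x, LT = x*y.

S(h_1,h_2): lcm = x*y. S = -z + 1.
  leading term z: no divisor's leading term divides it; move -z to the remainder.
  leading term 1: no divisor's leading term divides it; move 1 to the remainder.
  remainder -z + 1 ≠ 0; add k_3 = -z + 1 to the basis.

S(h_1,k_3): leading monomials are coprime, so the S-polynomial reduces to 0 (Buchberger's first criterion).
S(h_2,k_3): leading monomials are coprime, so the S-polynomial reduces to 0 (Buchberger's first criterion).
Every S-polynomial of the final basis reduces to 0, so we have a Gröbner basis.
Inter-reduce: drop elements whose leading term is divisible by another's, tail-reduce, and make monic.
Reduced Gröbner basis: {x*y + 2*x, z - 1}.

These coincide, so the ideals are equal.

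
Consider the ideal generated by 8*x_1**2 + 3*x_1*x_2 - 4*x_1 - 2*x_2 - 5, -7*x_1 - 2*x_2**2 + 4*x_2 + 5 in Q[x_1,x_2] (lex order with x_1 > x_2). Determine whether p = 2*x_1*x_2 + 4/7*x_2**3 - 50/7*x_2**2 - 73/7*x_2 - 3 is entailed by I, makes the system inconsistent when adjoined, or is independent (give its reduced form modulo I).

Adjoining 2*x_1*x_2 + 4/7*x_2**3 - 50/7*x_2**2 - 73/7*x_2 - 3 makes the ideal the whole ring: the system is inconsistent.

First compute the reduced Gröbner basis of I by Buchberger's algorithm.
f_1 = 8*x_1**2 + 3*x_1*x_2 - 4*x_1 - 2*x_2 - 5, LT = x_1**2.
f_2 = -7*x_1 - 2*x_2**2 + 4*x_2 + 5, LT = x_1.

S(f_1,f_2): lcm = x_1**2. S = -2/7*x_1*x_2**2 + 53/56*x_1*x_2 + 3/14*x_1 - 1/4*x_2 - 5/8.
  leading term x_1*x_2**2: subtract (2/49*x_2**2)·f_2 from -2/7*x_1*x_2**2 + 53/56*x_1*x_2 + 3/14*x_1 - 1/4*x_2 - 5/8 → 53/56*x_1*x_2 + 3/14*x_1 + 4/49*x_2**4 - 8/49*x_2**3 - 10/49*x_2**2 - 1/4*x_2 - 5/8
  leading term x_1*x_2: subtract (-53/392*x_2)·f_2 from 53/56*x_1*x_2 + 3/14*x_1 + 4/49*x_2**4 - 8/49*x_2**3 - 10/49*x_2**2 - 1/4*x_2 - 5/8 → 3/14*x_1 + 4/49*x_2**4 - 85/196*x_2**3 + 33/98*x_2**2 + 167/392*x_2 - 5/8
  leading term x_1: subtract (-3/98)·f_2 from 3/14*x_1 + 4/49*x_2**4 - 85/196*x_2**3 + 33/98*x_2**2 + 167/392*x_2 - 5/8 → 4/49*x_2**4 - 85/196*x_2**3 + 27/98*x_2**2 + 215/392*x_2 - 185/392
  leading term x_2**4: no divisor's leading term divides it; move 4/49*x_2**4 to the remainder.
  leading term x_2**3: no divisor's leading term divides it; move -85/196*x_2**3 to the remainder.
  leading term x_2**2: no divisor's leading term divides it; move 27/98*x_2**2 to the remainder.
  leading term x_2: no divisor's leading term divides it; move 215/392*x_2 to the remainder.
  leading term 1: no divisor's leading term divides it; move -185/392 to the remainder.
  remainder 4/49*x_2**4 - 85/196*x_2**3 + 27/98*x_2**2 + 215/392*x_2 - 185/392 ≠ 0; add h_3 = 4/49*x_2**4 - 85/196*x_2**3 + 27/98*x_2**2 + 215/392*x_2 - 185/392 to the basis.

The other S-polynomials (S(f_1,h_3), S(f_2,h_3)) all reduce to 0 modulo the current basis, so we have a Gröbner basis.
Inter-reduce: drop elements whose leading term is divisible by another's, tail-reduce, and make monic.
Reduced Gröbner basis: {x_1 + 2/7*x_2**2 - 4/7*x_2 - 5/7, x_2**4 - 85/16*x_2**3 + 27/8*x_2**2 + 215/32*x_2 - 185/32}.
Label its elements g_1 = x_1 + 2/7*x_2**2 - 4/7*x_2 - 5/7, g_2 = x_2**4 - 85/16*x_2**3 + 27/8*x_2**2 + 215/32*x_2 - 185/32.

Reduce p = 2*x_1*x_2 + 4/7*x_2**3 - 50/7*x_2**2 - 73/7*x_2 - 3 modulo G:
  leading term x_1*x_2: subtract (2*x_2)·g_1 from 2*x_1*x_2 + 4/7*x_2**3 - 50/7*x_2**2 - 73/7*x_2 - 3 → -6*x_2**2 - 9*x_2 - 3
  leading term x_2**2: no divisor's leading term divides it; move -6*x_2**2 to the remainder.
  leading term x_2: no divisor's leading term divides it; move -9*x_2 to the remainder.
  leading term 1: no divisor's leading term divides it; move -3 to the remainder.
  normal form = -6*x_2**2 - 9*x_2 - 3.
The normal form is nonzero, so p ∉ I. Since p minus its normal form lies in I, I + (p) = I + (r) where r = -6*x_2**2 - 9*x_2 - 3; decide whether this ideal is the whole ring.
Run Buchberger on G together with r (pairs among the g_i already reduce to 0 since G is a Gröbner basis):
g_1 = x_1 + 2/7*x_2**2 - 4/7*x_2 - 5/7, LT = x_1.
g_2 = x_2**4 - 85/16*x_2**3 + 27/8*x_2**2 + 215/32*x_2 - 185/32, LT = x_2**4.
r = -6*x_2**2 - 9*x_2 - 3, LT = x_2**2.

S(g_2,r): lcm = x_2**4. S = -109/16*x_2**3 + 23/8*x_2**2 + 215/32*x_2 - 185/32.
  leading term x_2**3: subtract (109/96*x_2)·r from -109/16*x_2**3 + 23/8*x_2**2 + 215/32*x_2 - 185/32 → 419/32*x_2**2 + 81/8*x_2 - 185/32
  leading term x_2**2: subtract (-419/192)·r from 419/32*x_2**2 + 81/8*x_2 - 185/32 → -609/64*x_2 - 789/64
  leading term x_2: no divisor's leading term divides it; move -609/64*x_2 to the remainder.
  leading term 1: no divisor's leading term divides it; move -789/64 to the remainder.
  remainder -609/64*x_2 - 789/64 ≠ 0; add m_4 = -609/64*x_2 - 789/64 to the basis.

S(g_2,m_4): lcm = x_2**4. S = -21463/3248*x_2**3 + 27/8*x_2**2 + 215/32*x_2 - 185/32.
  leading term x_2**3: subtract (21463/19488*x_2)·r from -21463/3248*x_2**3 + 27/8*x_2**2 + 215/32*x_2 - 185/32 → 86313/6496*x_2**2 + 16277/1624*x_2 - 185/32
  leading term x_2**2: subtract (-28771/12992)·r from 86313/6496*x_2**2 + 16277/1624*x_2 - 185/32 → -18389/1856*x_2 - 161423/12992
  leading term x_2: subtract (2627/2523)·m_4 from -18389/1856*x_2 - 161423/12992 → 4845/11774
  leading term 1: no divisor's leading term divides it; move 4845/11774 to the remainder.
  remainder 4845/11774 ≠ 0; add m_5 = 4845/11774 to the basis.

The other S-polynomials (S(g_1,g_2), S(g_1,r), S(g_1,m_4), S(r,m_4), S(g_1,m_5), S(g_2,m_5), S(r,m_5), S(m_4,m_5)) all reduce to 0 modulo the current basis, so we have a Gröbner basis.
Inter-reduce: drop elements whose leading term is divisible by another's, tail-reduce, and make monic.
Reduced Gröbner basis: {1}.
The reduced Gröbner basis of I + (p) is {1}: the ideal is the whole ring, so the enlarged system has no common solution — adjoining p is inconsistent.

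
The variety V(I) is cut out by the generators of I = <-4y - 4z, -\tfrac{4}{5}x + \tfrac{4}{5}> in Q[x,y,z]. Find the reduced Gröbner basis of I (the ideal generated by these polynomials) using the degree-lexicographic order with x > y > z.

Buchberger's algorithm terminates because the ascending chain of leading-term ideals stabilizes.

f_1 = -4y - 4z, LT = y.
f_2 = -\tfrac{4}{5}x + \tfrac{4}{5}, LT = x.

The S-polynomials (S(f_1,f_2)) all reduce to 0 modulo the current basis, so we have a Gröbner basis.

G = {x - 1, y + z}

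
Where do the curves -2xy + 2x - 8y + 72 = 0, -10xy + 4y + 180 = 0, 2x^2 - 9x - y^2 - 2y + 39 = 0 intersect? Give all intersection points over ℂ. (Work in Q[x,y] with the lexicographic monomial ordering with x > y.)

{(4, 5)}

Compute a lex Gröbner basis by Buchberger's algorithm.
f_1 = -2xy + 2x - 8y + 72, LT = xy.
f_2 = -10xy + 4y + 180, LT = xy.
f_3 = 2x^2 - 9x - y^2 - 2y + 39, LT = x^2.

S(f_1,f_2): lcm = xy. S = -x + 22/5y - 18.
  reduce S modulo (f_1, f_2, f_3):
  remainder -x + 22/5y - 18 ≠ 0; add h_4 = -x + 22/5y - 18 to the basis.

S(f_1,f_3): lcm = x^2y. S = -x^2 + 17/2xy - 36x + 1/2y^3 + y^2 - 39/2y.
  reduce S modulo (f_1, f_2, f_3, h_4):
  remainder 1/2y^3 + 1/2y^2 - 1953/10y + 1803/2 ≠ 0; add h_5 = 1/2y^3 + 1/2y^2 - 1953/10y + 1803/2 to the basis.

S(f_2,f_3): lcm = x^2y. S = 41/10xy - 18x + 1/2y^3 + y^2 - 39/2y.
  reduce S modulo (f_1, f_2, f_3, h_4, h_5):
  remainder 1/2y^2 + 2456/25y - 5037/10 ≠ 0; add h_6 = 1/2y^2 + 2456/25y - 5037/10 to the basis.

S(f_1,h_4): lcm = xy. S = -x + 22/5y^2 - 14y - 36.
  reduce S modulo (f_1, f_2, f_3, h_4, h_5, h_6):
  remainder -110364/125y + 110364/25 ≠ 0; add h_7 = -110364/125y + 110364/25 to the basis.

The other S-polynomials (S(f_2,h_4), S(f_3,h_4), S(f_1,h_5), S(f_2,h_5), S(f_3,h_5), S(h_4,h_5), S(f_1,h_6), S(f_2,h_6), S(f_3,h_6), S(h_4,h_6), S(h_5,h_6), S(f_1,h_7), S(f_2,h_7), S(f_3,h_7), S(h_4,h_7), S(h_5,h_7), S(h_6,h_7)) all reduce to 0 modulo the current basis, so we have a Gröbner basis.
Inter-reduce: drop elements whose leading term is divisible by another's, tail-reduce, and make monic.
Reduced Gröbner basis: {x - 4, y - 5}.

A lex Gröbner basis eliminates variables successively. Here y - 5 depends only on y, with roots {5}; lifting each root through the earlier basis elements recovers the full solutions.
  y = 5: the earlier basis element becomes x - 4 = 0, giving x = 4 — point (4, 5).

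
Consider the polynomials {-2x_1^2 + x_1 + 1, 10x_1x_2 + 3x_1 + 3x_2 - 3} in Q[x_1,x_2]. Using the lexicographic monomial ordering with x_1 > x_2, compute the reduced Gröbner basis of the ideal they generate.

This is the nonlinear analogue of row-reducing a linear system.

f_1 = -2x_1^2 + x_1 + 1, LT = x_1^2.
f_2 = 10x_1x_2 + 3x_1 + 3x_2 - 3, LT = x_1x_2.

S(f_1,f_2): lcm = x_1^2x_2. S = -3/10x_1^2 - 4/5x_1x_2 + 3/10x_1 - 1/2x_2.
  leading term x_1^2: subtract (3/20)·f_1 from -3/10x_1^2 - 4/5x_1x_2 + 3/10x_1 - 1/2x_2 → -4/5x_1x_2 + 3/20x_1 - 1/2x_2 - 3/20
  leading term x_1x_2: subtract (-2/25)·f_2 from -4/5x_1x_2 + 3/20x_1 - 1/2x_2 - 3/20 → 39/100x_1 - 13/50x_2 - 39/100
  leading term x_1: no divisor's leading term divides it; move 39/100x_1 to the remainder.
  leading term x_2: no divisor's leading term divides it; move -13/50x_2 to the remainder.
  leading term 1: no divisor's leading term divides it; move -39/100 to the remainder.
  remainder 39/100x_1 - 13/50x_2 - 39/100 ≠ 0; add g_3 = 39/100x_1 - 13/50x_2 - 39/100 to the basis.

S(f_1,g_3): lcm = x_1^2. S = 2/3x_1x_2 + 1/2x_1 - 1/2.
  leading term x_1x_2: subtract (1/15)·f_2 from 2/3x_1x_2 + 1/2x_1 - 1/2 → 3/10x_1 - 1/5x_2 - 3/10
  leading term x_1: subtract (10/13)·g_3 from 3/10x_1 - 1/5x_2 - 3/10 → 0
  remainder 0.

S(f_2,g_3): lcm = x_1x_2. S = 3/10x_1 + 2/3x_2^2 + 13/10x_2 - 3/10.
  leading term x_1: subtract (10/13)·g_3 from 3/10x_1 + 2/3x_2^2 + 13/10x_2 - 3/10 → 2/3x_2^2 + 3/2x_2
  leading term x_2^2: no divisor's leading term divides it; move 2/3x_2^2 to the remainder.
  leading term x_2: no divisor's leading term divides it; move 3/2x_2 to the remainder.
  remainder 2/3x_2^2 + 3/2x_2 ≠ 0; add g_4 = 2/3x_2^2 + 3/2x_2 to the basis.

S(f_1,g_4): leading monomials are coprime, so the S-polynomial reduces to 0 (Buchberger's first criterion).
S(f_2,g_4): lcm = x_1x_2^2. S = -39/20x_1x_2 + 3/10x_2^2 - 3/10x_2.
  leading term x_1x_2: subtract (-39/200)·f_2 from -39/20x_1x_2 + 3/10x_2^2 - 3/10x_2 → 117/200x_1 + 3/10x_2^2 + 57/200x_2 - 117/200
  leading term x_1: subtract (3/2)·g_3 from 117/200x_1 + 3/10x_2^2 + 57/200x_2 - 117/200 → 3/10x_2^2 + 27/40x_2
  leading term x_2^2: subtract (9/20)·g_4 from 3/10x_2^2 + 27/40x_2 → 0
  remainder 0.

S(g_3,g_4): leading monomials are coprime, so the S-polynomial reduces to 0 (Buchberger's first criterion).
Every S-polynomial of the final basis reduces to 0, so we have a Gröbner basis.
Inter-reduce: drop elements whose leading term is divisible by another's, tail-reduce, and make monic.

G = {x_1 - 2/3x_2 - 1, x_2^2 + 9/4x_2}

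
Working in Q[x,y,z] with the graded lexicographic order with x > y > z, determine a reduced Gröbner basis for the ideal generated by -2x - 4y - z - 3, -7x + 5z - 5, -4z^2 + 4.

G = {z^2 - 1, x - 5/7z + 5/7, y + 17/28z + 11/28}

Buchberger's algorithm terminates because the ascending chain of leading-term ideals stabilizes.

f_1 = -2x - 4y - z - 3, LT = x.
f_2 = -7x + 5z - 5, LT = x.
f_3 = -4z^2 + 4, LT = z^2.

S(f_1,f_2): lcm = x. S = 2y + 17/14z + 11/14.
  leading term y: no divisor's leading term divides it; move 2y to the remainder.
  leading term z: no divisor's leading term divides it; move 17/14z to the remainder.
  leading term 1: no divisor's leading term divides it; move 11/14 to the remainder.
  remainder 2y + 17/14z + 11/14 ≠ 0; add g_4 = 2y + 17/14z + 11/14 to the basis.

The other S-polynomials (S(f_1,f_3), S(f_2,f_3), S(f_1,g_4), S(f_2,g_4), S(f_3,g_4)) all reduce to 0 modulo the current basis, so we have a Gröbner basis.
Inter-reduce: drop elements whose leading term is divisible by another's, tail-reduce, and make monic.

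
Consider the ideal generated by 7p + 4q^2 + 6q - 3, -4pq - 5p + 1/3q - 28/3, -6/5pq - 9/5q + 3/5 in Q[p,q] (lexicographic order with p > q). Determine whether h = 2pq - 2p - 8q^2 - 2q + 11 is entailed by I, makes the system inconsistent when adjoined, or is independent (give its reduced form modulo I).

Adjoining 2pq - 2p - 8q^2 - 2q + 11 makes the ideal the whole ring: the system is inconsistent.

First compute the reduced Gröbner basis of I by Buchberger's algorithm.
f_1 = 7p + 4q^2 + 6q - 3, LT = p.
f_2 = -4pq - 5p + 1/3q - 28/3, LT = pq.
f_3 = -6/5pq - 9/5q + 3/5, LT = pq.

S(f_1,f_2): lcm = pq. S = -5/4p + 4/7q^3 + 6/7q^2 - 29/84q - 7/3.
  reduce S modulo (f_1, f_2, f_3):
  remainder 4/7q^3 + 11/7q^2 + 61/84q - 241/84 ≠ 0; add k_4 = 4/7q^3 + 11/7q^2 + 61/84q - 241/84 to the basis.

S(f_1,f_3): lcm = pq. S = 4/7q^3 + 6/7q^2 - 27/14q + 1/2.
  reduce S modulo (f_1, f_2, f_3, k_4):
  remainder -5/7q^2 - 223/84q + 283/84 ≠ 0; add k_5 = -5/7q^2 - 223/84q + 283/84 to the basis.

S(f_3,k_4): lcm = pq^3. S = -11/4pq^2 - 61/48pq + 241/48p + 3/2q^3 - 1/2q^2.
  reduce S modulo (f_1, f_2, f_3, k_4, k_5):
  remainder 4927/192q - 4927/192 ≠ 0; add k_6 = 4927/192q - 4927/192 to the basis.

The other S-polynomials (S(f_2,f_3), S(f_1,k_4), S(f_2,k_4), S(f_1,k_5), S(f_2,k_5), S(f_3,k_5), S(k_4,k_5), S(f_1,k_6), S(f_2,k_6), S(f_3,k_6), S(k_4,k_6), S(k_5,k_6)) all reduce to 0 modulo the current basis, so we have a Gröbner basis.
Inter-reduce: drop elements whose leading term is divisible by another's, tail-reduce, and make monic.
Reduced Gröbner basis: {p + 1, q - 1}.
Label its elements g_1 = p + 1, g_2 = q - 1.

Reduce h = 2pq - 2p - 8q^2 - 2q + 11 modulo G:
  leading term pq: subtract (2q)·g_1 from 2pq - 2p - 8q^2 - 2q + 11 → -2p - 8q^2 - 4q + 11
  leading term p: subtract (-2)·g_1 from -2p - 8q^2 - 4q + 11 → -8q^2 - 4q + 13
  leading term q^2: subtract (-8q)·g_2 from -8q^2 - 4q + 13 → -12q + 13
  leading term q: subtract (-12)·g_2 from -12q + 13 → 1
  leading term 1: no divisor's leading term divides it; move 1 to the remainder.
  normal form = 1.
The normal form is nonzero, so h ∉ I. Since h minus its normal form lies in I, I + (h) = I + (r) where r = 1; decide whether this ideal is the whole ring.
Here r = 1 is a nonzero constant, hence a unit: 1 ∈ I + (h), the Gröbner basis of I + (h) is {1}, and the enlarged system has no common solution — adjoining h is inconsistent.

The remainder on division by a Gröbner basis is unique — it is the normal form.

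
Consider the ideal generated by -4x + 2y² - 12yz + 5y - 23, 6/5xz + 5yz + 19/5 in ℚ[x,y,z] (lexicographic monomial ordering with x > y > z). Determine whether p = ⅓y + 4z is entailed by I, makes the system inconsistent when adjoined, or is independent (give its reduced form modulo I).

⅓y + 4z is independent of I; its normal form modulo I is ⅓y + 4z.

First compute the reduced Gröbner basis of I by Buchberger's algorithm.
f_1 = -4x + 2y² - 12yz + 5y - 23, LT = x.
f_2 = 6/5xz + 5yz + 19/5, LT = xz.

S(f_1,f_2): lcm = xz. S = -½y²z + 3yz² - 65/12yz + 23/4z - 19/6.
  leading term y²z: no divisor's leading term divides it; move -½y²z to the remainder.
  leading term yz²: no divisor's leading term divides it; move 3yz² to the remainder.
  leading term yz: no divisor's leading term divides it; move -65/12yz to the remainder.
  leading term z: no divisor's leading term divides it; move 23/4z to the remainder.
  leading term 1: no divisor's leading term divides it; move -19/6 to the remainder.
  remainder -½y²z + 3yz² - 65/12yz + 23/4z - 19/6 ≠ 0; add h_3 = -½y²z + 3yz² - 65/12yz + 23/4z - 19/6 to the basis.

The other S-polynomials (S(f_1,h_3), S(f_2,h_3)) all reduce to 0 modulo the current basis, so we have a Gröbner basis.
Inter-reduce: drop elements whose leading term is divisible by another's, tail-reduce, and make monic.
Reduced Gröbner basis: {x - ½y² + 3yz - 5/4y + 23/4, y²z - 6yz² + 65/6yz - 23/2z + 19/3}.
Label its elements g_1 = x - ½y² + 3yz - 5/4y + 23/4, g_2 = y²z - 6yz² + 65/6yz - 23/2z + 19/3.

Reduce p = ⅓y + 4z modulo G:
  leading term y: no divisor's leading term divides it; move ⅓y to the remainder.
  leading term z: no divisor's leading term divides it; move 4z to the remainder.
  normal form = ⅓y + 4z.
The normal form is nonzero, so p ∉ I. Since p minus its normal form lies in I, I + (p) = I + (r) where r = ⅓y + 4z; decide whether this ideal is the whole ring.
Run Buchberger on G together with r (pairs among the g_i already reduce to 0 since G is a Gröbner basis):
g_1 = x - ½y² + 3yz - 5/4y + 23/4, LT = x.
g_2 = y²z - 6yz² + 65/6yz - 23/2z + 19/3, LT = y²z.
r = ⅓y + 4z, LT = y.

S(g_2,r): lcm = y²z. S = -18yz² + 65/6yz - 23/2z + 19/3.
  leading term yz²: subtract (-54z²)·r from -18yz² + 65/6yz - 23/2z + 19/3 → 65/6yz + 216z³ - 23/2z + 19/3
  leading term yz: subtract (65/2z)·r from 65/6yz + 216z³ - 23/2z + 19/3 → 216z³ - 130z² - 23/2z + 19/3
  leading term z³: no divisor's leading term divides it; move 216z³ to the remainder.
  leading term z²: no divisor's leading term divides it; move -130z² to the remainder.
  leading term z: no divisor's leading term divides it; move -23/2z to the remainder.
  leading term 1: no divisor's leading term divides it; move 19/3 to the remainder.
  remainder 216z³ - 130z² - 23/2z + 19/3 ≠ 0; add m_4 = 216z³ - 130z² - 23/2z + 19/3 to the basis.

The other S-polynomials (S(g_1,g_2), S(g_1,r), S(g_1,m_4), S(g_2,m_4), S(r,m_4)) all reduce to 0 modulo the current basis, so we have a Gröbner basis.
Inter-reduce: drop elements whose leading term is divisible by another's, tail-reduce, and make monic.
Reduced Gröbner basis: {x - 108z² + 15z + 23/4, y + 12z, z³ - 65/108z² - 23/432z + 19/648}.
The reduced Gröbner basis of I + (p) is {x - 108z² + 15z + 23/4, y + 12z, z³ - 65/108z² - 23/432z + 19/648} ≠ {1}, a proper ideal, so the enlarged system stays consistent: p is independent of I, with normal form ⅓y + 4z.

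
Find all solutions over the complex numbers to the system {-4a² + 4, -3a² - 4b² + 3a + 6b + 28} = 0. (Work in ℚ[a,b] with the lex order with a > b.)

{(1, -2), (1, 7/2), (-1, 3/4 - sqrt(97)/4), (-1, 3/4 + sqrt(97)/4)}

Compute a lex Gröbner basis by Buchberger's algorithm.
f_1 = -4a² + 4, LT = a².
f_2 = -3a² + 3a - 4b² + 6b + 28, LT = a².

S(f_1,f_2): lcm = a². S = a - 4/3b² + 2b + 25/3.
  leading term a: no divisor's leading term divides it; move a to the remainder.
  leading term b²: no divisor's leading term divides it; move -4/3b² to the remainder.
  leading term b: no divisor's leading term divides it; move 2b to the remainder.
  leading term 1: no divisor's leading term divides it; move 25/3 to the remainder.
  remainder a - 4/3b² + 2b + 25/3 ≠ 0; add h_3 = a - 4/3b² + 2b + 25/3 to the basis.

S(f_1,h_3): lcm = a². S = 4/3ab² - 2ab - 25/3a - 1.
  leading term ab²: subtract (4/3b²)·h_3 from 4/3ab² - 2ab - 25/3a - 1 → -2ab - 25/3a + 16/9b⁴ - 8/3b³ - 100/9b² - 1
  leading term ab: subtract (-2b)·h_3 from -2ab - 25/3a + 16/9b⁴ - 8/3b³ - 100/9b² - 1 → -25/3a + 16/9b⁴ - 16/3b³ - 64/9b² + 50/3b - 1
  leading term a: subtract (-25/3)·h_3 from -25/3a + 16/9b⁴ - 16/3b³ - 64/9b² + 50/3b - 1 → 16/9b⁴ - 16/3b³ - 164/9b² + 100/3b + 616/9
  leading term b⁴: no divisor's leading term divides it; move 16/9b⁴ to the remainder.
  leading term b³: no divisor's leading term divides it; move -16/3b³ to the remainder.
  leading term b²: no divisor's leading term divides it; move -164/9b² to the remainder.
  leading term b: no divisor's leading term divides it; move 100/3b to the remainder.
  leading term 1: no divisor's leading term divides it; move 616/9 to the remainder.
  remainder 16/9b⁴ - 16/3b³ - 164/9b² + 100/3b + 616/9 ≠ 0; add h_4 = 16/9b⁴ - 16/3b³ - 164/9b² + 100/3b + 616/9 to the basis.

The other S-polynomials (S(f_2,h_3), S(f_1,h_4), S(f_2,h_4), S(h_3,h_4)) all reduce to 0 modulo the current basis, so we have a Gröbner basis.
Inter-reduce: drop elements whose leading term is divisible by another's, tail-reduce, and make monic.
Reduced Gröbner basis: {a - 4/3b² + 2b + 25/3, b⁴ - 3b³ - 41/4b² + 75/4b + 77/2}.

From the last basis element, b⁴ - 3b³ - 41/4b² + 75/4b + 77/2 = 0, so b takes values in {-2, 7/2, 3/4 - sqrt(97)/4, 3/4 + sqrt(97)/4}. Each choice, substituted upward through the basis, yields the corresponding point(s) of the solution set.
  b = -2: the earlier basis element becomes a - 1 = 0, giving a = 1 — point (1, -2).
  b = 7/2: the earlier basis element becomes a - 1 = 0, giving a = 1 — point (1, 7/2).
  b = 3/4 - sqrt(97)/4: the earlier basis element becomes a + 1 = 0, giving a = -1 — point (-1, 3/4 - sqrt(97)/4).
  b = 3/4 + sqrt(97)/4: the earlier basis element becomes a + 1 = 0, giving a = -1 — point (-1, 3/4 + sqrt(97)/4).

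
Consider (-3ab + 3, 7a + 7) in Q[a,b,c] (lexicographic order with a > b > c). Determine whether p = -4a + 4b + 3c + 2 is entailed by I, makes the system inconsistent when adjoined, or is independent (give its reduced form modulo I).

-4a + 4b + 3c + 2 is independent of I; its normal form modulo I is 3c + 2.

First compute the reduced Gröbner basis of I by Buchberger's algorithm.
f_1 = -3ab + 3, LT = ab.
f_2 = 7a + 7, LT = a.

S(f_1,f_2): lcm = ab. S = -b - 1.
  leading term b: no divisor's leading term divides it; move -b to the remainder.
  leading term 1: no divisor's leading term divides it; move -1 to the remainder.
  remainder -b - 1 ≠ 0; add h_3 = -b - 1 to the basis.

The other S-polynomials (S(f_1,h_3), S(f_2,h_3)) all reduce to 0 modulo the current basis, so we have a Gröbner basis.
Inter-reduce: drop elements whose leading term is divisible by another's, tail-reduce, and make monic.
Reduced Gröbner basis: {a + 1, b + 1}.
Label its elements g_1 = a + 1, g_2 = b + 1.

Reduce p = -4a + 4b + 3c + 2 modulo G:
  leading term a: subtract (-4)·g_1 from -4a + 4b + 3c + 2 → 4b + 3c + 6
  leading term b: subtract (4)·g_2 from 4b + 3c + 6 → 3c + 2
  leading term c: no divisor's leading term divides it; move 3c to the remainder.
  leading term 1: no divisor's leading term divides it; move 2 to the remainder.
  normal form = 3c + 2.
The normal form is nonzero, so p ∉ I. Since p minus its normal form lies in I, I + (p) = I + (r) where r = 3c + 2; decide whether this ideal is the whole ring.
Run Buchberger on G together with r (pairs among the g_i already reduce to 0 since G is a Gröbner basis):
g_1 = a + 1, LT = a.
g_2 = b + 1, LT = b.
r = 3c + 2, LT = c.

The S-polynomials (S(g_1,g_2), S(g_1,r), S(g_2,r)) all reduce to 0 modulo the current basis, so we have a Gröbner basis.
Inter-reduce: drop elements whose leading term is divisible by another's, tail-reduce, and make monic.
Reduced Gröbner basis: {a + 1, b + 1, c + 2/3}.
The reduced Gröbner basis of I + (p) is {a + 1, b + 1, c + 2/3} ≠ {1}, a proper ideal, so the enlarged system stays consistent: p is independent of I, with normal form 3c + 2.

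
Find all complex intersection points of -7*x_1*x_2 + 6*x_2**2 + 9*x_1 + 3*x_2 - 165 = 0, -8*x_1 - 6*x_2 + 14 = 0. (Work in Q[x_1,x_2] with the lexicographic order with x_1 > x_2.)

{(4, -3), (-47/30, 199/45)}

Compute a lex Gröbner basis by Buchberger's algorithm.
f_1 = -7*x_1*x_2 + 9*x_1 + 6*x_2**2 + 3*x_2 - 165, LT = x_1*x_2.
f_2 = -8*x_1 - 6*x_2 + 14, LT = x_1.

S(f_1,f_2): lcm = x_1*x_2. S = -9/7*x_1 - 45/28*x_2**2 + 37/28*x_2 + 165/7.
  leading term x_1: subtract (9/56)·f_2 from -9/7*x_1 - 45/28*x_2**2 + 37/28*x_2 + 165/7 → -45/28*x_2**2 + 16/7*x_2 + 597/28
  leading term x_2**2: no divisor's leading term divides it; move -45/28*x_2**2 to the remainder.
  leading term x_2: no divisor's leading term divides it; move 16/7*x_2 to the remainder.
  leading term 1: no divisor's leading term divides it; move 597/28 to the remainder.
  remainder -45/28*x_2**2 + 16/7*x_2 + 597/28 ≠ 0; add h_3 = -45/28*x_2**2 + 16/7*x_2 + 597/28 to the basis.

The other S-polynomials (S(f_1,h_3), S(f_2,h_3)) all reduce to 0 modulo the current basis, so we have a Gröbner basis.
Inter-reduce: drop elements whose leading term is divisible by another's, tail-reduce, and make monic.
Reduced Gröbner basis: {x_1 + 3/4*x_2 - 7/4, x_2**2 - 64/45*x_2 - 199/15}.

The lex basis is triangular: the last element involves only x_2. Solving x_2**2 - 64/45*x_2 - 199/15 = 0 gives x_2 ∈ {-3, 199/45}; substituting each value into the earlier elements determines the remaining variables.
  x_2 = -3: the earlier basis element becomes x_1 - 4 = 0, giving x_1 = 4 — point (4, -3).
  x_2 = 199/45: the earlier basis element becomes x_1 + 47/30 = 0, giving x_1 = -47/30 — point (-47/30, 199/45).
Each listed point satisfies every original equation (direct substitution).
This is the nonlinear analogue of row-reducing a linear system.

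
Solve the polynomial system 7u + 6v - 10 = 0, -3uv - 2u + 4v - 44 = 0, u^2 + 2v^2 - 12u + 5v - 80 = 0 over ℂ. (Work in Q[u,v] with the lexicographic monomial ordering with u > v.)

{(-2, 4)}

Compute a lex Gröbner basis by Buchberger's algorithm.
f_1 = 7u + 6v - 10, LT = u.
f_2 = -3uv - 2u + 4v - 44, LT = uv.
f_3 = u^2 - 12u + 2v^2 + 5v - 80, LT = u^2.

S(f_1,f_2): lcm = uv. S = -2/3u + 6/7v^2 - 2/21v - 44/3.
  reduce S modulo (f_1, f_2, f_3):
  remainder 6/7v^2 + 10/21v - 328/21 ≠ 0; add h_4 = 6/7v^2 + 10/21v - 328/21 to the basis.

S(f_1,f_3): lcm = u^2. S = 6/7uv + 74/7u - 2v^2 - 5v + 80.
  reduce S modulo (f_1, f_2, f_3, h_4):
  remainder -713/63v + 2852/63 ≠ 0; add h_5 = -713/63v + 2852/63 to the basis.

The other S-polynomials (S(f_2,f_3), S(f_1,h_4), S(f_2,h_4), S(f_3,h_4), S(f_1,h_5), S(f_2,h_5), S(f_3,h_5), S(h_4,h_5)) all reduce to 0 modulo the current basis, so we have a Gröbner basis.
Inter-reduce: drop elements whose leading term is divisible by another's, tail-reduce, and make monic.
Reduced Gröbner basis: {u + 2, v - 4}.

Since the basis is lex-ordered, v - 4 is univariate in v. Its roots are {4}. Back-substituting each root into the other basis elements fixes the other coordinates.
  v = 4: the earlier basis element becomes u + 2 = 0, giving u = -2 — point (-2, 4).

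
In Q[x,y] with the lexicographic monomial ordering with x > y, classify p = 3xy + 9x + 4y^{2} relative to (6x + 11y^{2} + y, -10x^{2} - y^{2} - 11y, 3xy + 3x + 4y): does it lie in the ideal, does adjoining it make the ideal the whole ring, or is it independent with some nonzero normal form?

First compute the reduced Gröbner basis of I by Buchberger's algorithm.
f_1 = 6x + 11y^{2} + y, LT = x.
f_2 = -10x^{2} - y^{2} - 11y, LT = x^{2}.
f_3 = 3xy + 3x + 4y, LT = xy.

S(f_1,f_2): lcm = x^{2}. S = \tfrac{11}{6}xy^{2} + \tfrac{1}{6}xy - \tfrac{1}{10}y^{2} - \tfrac{11}{10}y.
  leading term xy^{2}: subtract (\tfrac{11}{36}y^{2})·f_1 from \tfrac{11}{6}xy^{2} + \tfrac{1}{6}xy - \tfrac{1}{10}y^{2} - \tfrac{11}{10}y → \tfrac{1}{6}xy - \tfrac{121}{36}y^{4} - \tfrac{11}{36}y^{3} - \tfrac{1}{10}y^{2} - \tfrac{11}{10}y
  leading term xy: subtract (\tfrac{1}{36}y)·f_1 from \tfrac{1}{6}xy - \tfrac{121}{36}y^{4} - \tfrac{11}{36}y^{3} - \tfrac{1}{10}y^{2} - \tfrac{11}{10}y → -\tfrac{121}{36}y^{4} - \tfrac{11}{18}y^{3} - \tfrac{23}{180}y^{2} - \tfrac{11}{10}y
  leading term y^{4}: no divisor's leading term divides it; move -\tfrac{121}{36}y^{4} to the remainder.
  leading term y^{3}: no divisor's leading term divides it; move -\tfrac{11}{18}y^{3} to the remainder.
  leading term y^{2}: no divisor's leading term divides it; move -\tfrac{23}{180}y^{2} to the remainder.
  leading term y: no divisor's leading term divides it; move -\tfrac{11}{10}y to the remainder.
  remainder -\tfrac{121}{36}y^{4} - \tfrac{11}{18}y^{3} - \tfrac{23}{180}y^{2} - \tfrac{11}{10}y ≠ 0; add h_4 = -\tfrac{121}{36}y^{4} - \tfrac{11}{18}y^{3} - \tfrac{23}{180}y^{2} - \tfrac{11}{10}y to the basis.

S(f_1,f_3): lcm = xy. S = -x + \tfrac{11}{6}y^{3} + \tfrac{1}{6}y^{2} - \tfrac{4}{3}y.
  leading term x: subtract (-\tfrac{1}{6})·f_1 from -x + \tfrac{11}{6}y^{3} + \tfrac{1}{6}y^{2} - \tfrac{4}{3}y → \tfrac{11}{6}y^{3} + 2y^{2} - \tfrac{7}{6}y
  leading term y^{3}: no divisor's leading term divides it; move \tfrac{11}{6}y^{3} to the remainder.
  leading term y^{2}: no divisor's leading term divides it; move 2y^{2} to the remainder.
  leading term y: no divisor's leading term divides it; move -\tfrac{7}{6}y to the remainder.
  remainder \tfrac{11}{6}y^{3} + 2y^{2} - \tfrac{7}{6}y ≠ 0; add h_5 = \tfrac{11}{6}y^{3} + 2y^{2} - \tfrac{7}{6}y to the basis.

S(f_2,f_3): lcm = x^{2}y. S = -x^{2} - \tfrac{4}{3}xy + \tfrac{1}{10}y^{3} + \tfrac{11}{10}y^{2}.
  leading term x^{2}: subtract (-\tfrac{1}{6}x)·f_1 from -x^{2} - \tfrac{4}{3}xy + \tfrac{1}{10}y^{3} + \tfrac{11}{10}y^{2} → \tfrac{11}{6}xy^{2} - \tfrac{7}{6}xy + \tfrac{1}{10}y^{3} + \tfrac{11}{10}y^{2}
  leading term xy^{2}: subtract (\tfrac{11}{36}y^{2})·f_1 from \tfrac{11}{6}xy^{2} - \tfrac{7}{6}xy + \tfrac{1}{10}y^{3} + \tfrac{11}{10}y^{2} → -\tfrac{7}{6}xy - \tfrac{121}{36}y^{4} - \tfrac{37}{180}y^{3} + \tfrac{11}{10}y^{2}
  leading term xy: subtract (-\tfrac{7}{36}y)·f_1 from -\tfrac{7}{6}xy - \tfrac{121}{36}y^{4} - \tfrac{37}{180}y^{3} + \tfrac{11}{10}y^{2} → -\tfrac{121}{36}y^{4} + \tfrac{29}{15}y^{3} + \tfrac{233}{180}y^{2}
  leading term y^{4}: subtract (1)·h_4 from -\tfrac{121}{36}y^{4} + \tfrac{29}{15}y^{3} + \tfrac{233}{180}y^{2} → \tfrac{229}{90}y^{3} + \tfrac{64}{45}y^{2} + \tfrac{11}{10}y
  leading term y^{3}: subtract (\tfrac{229}{165})·h_5 from \tfrac{229}{90}y^{3} + \tfrac{64}{45}y^{2} + \tfrac{11}{10}y → -\tfrac{134}{99}y^{2} + \tfrac{1346}{495}y
  leading term y^{2}: no divisor's leading term divides it; move -\tfrac{134}{99}y^{2} to the remainder.
  leading term y: no divisor's leading term divides it; move \tfrac{1346}{495}y to the remainder.
  remainder -\tfrac{134}{99}y^{2} + \tfrac{1346}{495}y ≠ 0; add h_6 = -\tfrac{134}{99}y^{2} + \tfrac{1346}{495}y to the basis.

S(f_3,h_4): lcm = xy^{4}. S = \tfrac{9}{11}xy^{3} - \tfrac{23}{605}xy^{2} - \tfrac{18}{55}xy + \tfrac{4}{3}y^{4}.
  leading term xy^{3}: subtract (\tfrac{3}{22}y^{3})·f_1 from \tfrac{9}{11}xy^{3} - \tfrac{23}{605}xy^{2} - \tfrac{18}{55}xy + \tfrac{4}{3}y^{4} → -\tfrac{23}{605}xy^{2} - \tfrac{18}{55}xy - \tfrac{3}{2}y^{5} + \tfrac{79}{66}y^{4}
  leading term xy^{2}: subtract (-\tfrac{23}{3630}y^{2})·f_1 from -\tfrac{23}{605}xy^{2} - \tfrac{18}{55}xy - \tfrac{3}{2}y^{5} + \tfrac{79}{66}y^{4} → -\tfrac{18}{55}xy - \tfrac{3}{2}y^{5} + \tfrac{19}{15}y^{4} + \tfrac{23}{3630}y^{3}
  leading term xy: subtract (-\tfrac{3}{55}y)·f_1 from -\tfrac{18}{55}xy - \tfrac{3}{2}y^{5} + \tfrac{19}{15}y^{4} + \tfrac{23}{3630}y^{3} → -\tfrac{3}{2}y^{5} + \tfrac{19}{15}y^{4} + \tfrac{2201}{3630}y^{3} + \tfrac{3}{55}y^{2}
  leading term y^{5}: subtract (\tfrac{54}{121}y)·h_4 from -\tfrac{3}{2}y^{5} + \tfrac{19}{15}y^{4} + \tfrac{2201}{3630}y^{3} + \tfrac{3}{55}y^{2} → \tfrac{254}{165}y^{4} + \tfrac{1204}{1815}y^{3} + \tfrac{6}{11}y^{2}
  leading term y^{4}: subtract (-\tfrac{3048}{6655})·h_4 from \tfrac{254}{165}y^{4} + \tfrac{1204}{1815}y^{3} + \tfrac{6}{11}y^{2} → \tfrac{232}{605}y^{3} + \tfrac{48608}{99825}y^{2} - \tfrac{1524}{3025}y
  leading term y^{3}: subtract (\tfrac{1392}{6655})·h_5 from \tfrac{232}{605}y^{3} + \tfrac{48608}{99825}y^{2} - \tfrac{1524}{3025}y → \tfrac{6848}{99825}y^{2} - \tfrac{8644}{33275}y
  leading term y^{2}: subtract (-\tfrac{10272}{202675})·h_6 from \tfrac{6848}{99825}y^{2} - \tfrac{8644}{33275}y → -\tfrac{4078516}{33441375}y
  leading term y: no divisor's leading term divides it; move -\tfrac{4078516}{33441375}y to the remainder.
  remainder -\tfrac{4078516}{33441375}y ≠ 0; add h_7 = -\tfrac{4078516}{33441375}y to the basis.

The other S-polynomials (S(f_1,h_4), S(f_2,h_4), S(f_1,h_5), S(f_2,h_5), S(f_3,h_5), S(h_4,h_5), S(f_1,h_6), S(f_2,h_6), S(f_3,h_6), S(h_4,h_6), S(h_5,h_6), S(f_1,h_7), S(f_2,h_7), S(f_3,h_7), S(h_4,h_7), S(h_5,h_7), S(h_6,h_7)) all reduce to 0 modulo the current basis, so we have a Gröbner basis.
Inter-reduce: drop elements whose leading term is divisible by another's, tail-reduce, and make monic.
Reduced Gröbner basis: {x, y}.
Label its elements g_1 = x, g_2 = y.

Reduce p = 3xy + 9x + 4y^{2} modulo G:
  leading term xy: subtract (3y)·g_1 from 3xy + 9x + 4y^{2} → 9x + 4y^{2}
  leading term x: subtract (9)·g_1 from 9x + 4y^{2} → 4y^{2}
  leading term y^{2}: subtract (4y)·g_2 from 4y^{2} → 0
  normal form = 0.
Since the normal form is 0, p ∈ I.

3xy + 9x + 4y^{2} lies in I (it reduces to 0).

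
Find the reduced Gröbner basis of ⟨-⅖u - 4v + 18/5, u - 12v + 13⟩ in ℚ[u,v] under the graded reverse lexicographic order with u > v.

G = {u + 1, v - 1}

f_1 = -⅖u - 4v + 18/5, LT = u.
f_2 = u - 12v + 13, LT = u.

S(f_1,f_2): lcm = u. S = 22v - 22.
  leading term v: no divisor's leading term divides it; move 22v to the remainder.
  leading term 1: no divisor's leading term divides it; move -22 to the remainder.
  remainder 22v - 22 ≠ 0; add g_3 = 22v - 22 to the basis.

The other S-polynomials (S(f_1,g_3), S(f_2,g_3)) all reduce to 0 modulo the current basis, so we have a Gröbner basis.
Inter-reduce: drop elements whose leading term is divisible by another's, tail-reduce, and make monic.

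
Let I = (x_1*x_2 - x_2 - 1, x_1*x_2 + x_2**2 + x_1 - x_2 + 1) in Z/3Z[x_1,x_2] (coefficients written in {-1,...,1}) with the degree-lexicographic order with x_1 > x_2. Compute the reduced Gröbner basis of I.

Buchberger's algorithm terminates because the ascending chain of leading-term ideals stabilizes.

f_1 = x_1*x_2 - x_2 - 1, LT = x_1*x_2.
f_2 = x_1*x_2 + x_2**2 + x_1 - x_2 + 1, LT = x_1*x_2.

S(f_1,f_2): lcm = x_1*x_2. S = -x_2**2 - x_1 + 1.
  leading term x_2**2: no divisor's leading term divides it; move -x_2**2 to the remainder.
  leading term x_1: no divisor's leading term divides it; move -x_1 to the remainder.
  leading term 1: no divisor's leading term divides it; move 1 to the remainder.
  remainder -x_2**2 - x_1 + 1 ≠ 0; add g_3 = -x_2**2 - x_1 + 1 to the basis.

S(f_1,g_3): lcm = x_1*x_2**2. S = -x_1**2 - x_2**2 + x_1 - x_2.
  leading term x_1**2: no divisor's leading term divides it; move -x_1**2 to the remainder.
  leading term x_2**2: subtract (1)·g_3 from -x_2**2 + x_1 - x_2 → -x_1 - x_2 - 1
  leading term x_1: no divisor's leading term divides it; move -x_1 to the remainder.
  leading term x_2: no divisor's leading term divides it; move -x_2 to the remainder.
  leading term 1: no divisor's leading term divides it; move -1 to the remainder.
  remainder -x_1**2 - x_1 - x_2 - 1 ≠ 0; add g_4 = -x_1**2 - x_1 - x_2 - 1 to the basis.

The other S-polynomials (S(f_2,g_3), S(f_1,g_4), S(f_2,g_4), S(g_3,g_4)) all reduce to 0 modulo the current basis, so we have a Gröbner basis.
Inter-reduce: drop elements whose leading term is divisible by another's, tail-reduce, and make monic.

G = {x_1**2 + x_1 + x_2 + 1, x_1*x_2 - x_2 - 1, x_2**2 + x_1 - 1}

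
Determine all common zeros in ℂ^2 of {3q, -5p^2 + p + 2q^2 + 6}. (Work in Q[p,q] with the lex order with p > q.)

{(-1, 0), (6/5, 0)}

Compute a lex Gröbner basis by Buchberger's algorithm.
f_1 = 3q, LT = q.
f_2 = -5p^2 + p + 2q^2 + 6, LT = p^2.

The S-polynomials (S(f_1,f_2)) all reduce to 0 modulo the current basis, so we have a Gröbner basis.
Inter-reduce: drop elements whose leading term is divisible by another's, tail-reduce, and make monic.
Reduced Gröbner basis: {p^2 - 1/5p - 6/5, q}.

Elimination: the polynomial q lies in the elimination ideal for q, so q ∈ {0}. For each such q, the remaining basis elements (now univariate) give the rest of the solution.
  q = 0: the earlier basis element becomes p^2 - 1/5p - 6/5 = 0, giving p = -1, 6/5 — points (-1, 0), (6/5, 0).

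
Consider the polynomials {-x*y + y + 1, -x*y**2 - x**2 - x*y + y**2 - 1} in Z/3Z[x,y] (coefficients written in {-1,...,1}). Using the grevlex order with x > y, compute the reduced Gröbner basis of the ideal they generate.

G = {x**2 - y - 1, x*y - y - 1, y**2 - x - 1}

f_1 = -x*y + y + 1, LT = x*y.
f_2 = -x*y**2 - x**2 - x*y + y**2 - 1, LT = x*y**2.

S(f_1,f_2): lcm = x*y**2. S = -x**2 - x*y - y - 1.
  leading term x**2: no divisor's leading term divides it; move -x**2 to the remainder.
  leading term x*y: subtract (1)·f_1 from -x*y - y - 1 → y + 1
  leading term y: no divisor's leading term divides it; move y to the remainder.
  leading term 1: no divisor's leading term divides it; move 1 to the remainder.
  remainder -x**2 + y + 1 ≠ 0; add g_3 = -x**2 + y + 1 to the basis.

S(f_1,g_3): lcm = x**2*y. S = -x*y + y**2 - x + y.
  leading term x*y: subtract (1)·f_1 from -x*y + y**2 - x + y → y**2 - x - 1
  leading term y**2: no divisor's leading term divides it; move y**2 to the remainder.
  leading term x: no divisor's leading term divides it; move -x to the remainder.
  leading term 1: no divisor's leading term divides it; move -1 to the remainder.
  remainder y**2 - x - 1 ≠ 0; add g_4 = y**2 - x - 1 to the basis.

The other S-polynomials (S(f_2,g_3), S(f_1,g_4), S(f_2,g_4), S(g_3,g_4)) all reduce to 0 modulo the current basis, so we have a Gröbner basis.
Inter-reduce: drop elements whose leading term is divisible by another's, tail-reduce, and make monic.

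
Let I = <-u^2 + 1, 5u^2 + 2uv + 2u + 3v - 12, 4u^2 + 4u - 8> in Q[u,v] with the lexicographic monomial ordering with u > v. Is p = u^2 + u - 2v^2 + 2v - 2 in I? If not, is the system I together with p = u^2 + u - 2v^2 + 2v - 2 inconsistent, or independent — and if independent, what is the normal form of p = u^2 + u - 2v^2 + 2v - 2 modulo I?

First compute the reduced Gröbner basis of I by Buchberger's algorithm.
f_1 = -u^2 + 1, LT = u^2.
f_2 = 5u^2 + 2uv + 2u + 3v - 12, LT = u^2.
f_3 = 4u^2 + 4u - 8, LT = u^2.

S(f_1,f_2): lcm = u^2. S = -2/5uv - 2/5u - 3/5v + 7/5.
  leading term uv: no divisor's leading term divides it; move -2/5uv to the remainder.
  leading term u: no divisor's leading term divides it; move -2/5u to the remainder.
  leading term v: no divisor's leading term divides it; move -3/5v to the remainder.
  leading term 1: no divisor's leading term divides it; move 7/5 to the remainder.
  remainder -2/5uv - 2/5u - 3/5v + 7/5 ≠ 0; add h_4 = -2/5uv - 2/5u - 3/5v + 7/5 to the basis.

S(f_1,f_3): lcm = u^2. S = -u + 1.
  leading term u: no divisor's leading term divides it; move -u to the remainder.
  leading term 1: no divisor's leading term divides it; move 1 to the remainder.
  remainder -u + 1 ≠ 0; add h_5 = -u + 1 to the basis.

S(f_1,h_4): lcm = u^2v. S = -u^2 - 3/2uv + 7/2u - v.
  leading term u^2: subtract (1)·f_1 from -u^2 - 3/2uv + 7/2u - v → -3/2uv + 7/2u - v - 1
  leading term uv: subtract (15/4)·h_4 from -3/2uv + 7/2u - v - 1 → 5u + 5/4v - 25/4
  leading term u: subtract (-5)·h_5 from 5u + 5/4v - 25/4 → 5/4v - 5/4
  leading term v: no divisor's leading term divides it; move 5/4v to the remainder.
  leading term 1: no divisor's leading term divides it; move -5/4 to the remainder.
  remainder 5/4v - 5/4 ≠ 0; add h_6 = 5/4v - 5/4 to the basis.

The other S-polynomials (S(f_2,f_3), S(f_2,h_4), S(f_3,h_4), S(f_1,h_5), S(f_2,h_5), S(f_3,h_5), S(h_4,h_5), S(f_1,h_6), S(f_2,h_6), S(f_3,h_6), S(h_4,h_6), S(h_5,h_6)) all reduce to 0 modulo the current basis, so we have a Gröbner basis.
Inter-reduce: drop elements whose leading term is divisible by another's, tail-reduce, and make monic.
Reduced Gröbner basis: {u - 1, v - 1}.
Label its elements g_1 = u - 1, g_2 = v - 1.

Reduce p = u^2 + u - 2v^2 + 2v - 2 modulo G:
  leading term u^2: subtract (u)·g_1 from u^2 + u - 2v^2 + 2v - 2 → 2u - 2v^2 + 2v - 2
  leading term u: subtract (2)·g_1 from 2u - 2v^2 + 2v - 2 → -2v^2 + 2v
  leading term v^2: subtract (-2v)·g_2 from -2v^2 + 2v → 0
  normal form = 0.
Since the normal form is 0, p ∈ I.

u^2 + u - 2v^2 + 2v - 2 lies in I (it reduces to 0).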